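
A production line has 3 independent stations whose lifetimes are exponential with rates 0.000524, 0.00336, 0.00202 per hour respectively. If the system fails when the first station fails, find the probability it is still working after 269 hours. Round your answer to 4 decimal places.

The time to first failure is exponential with rate Σλ = 0.000524 + 0.00336 + 0.00202 = 0.005904.
P(min > 269) = e^(−0.005904·269) = e^(−1.5882) ≈ 0.2043.

0.2043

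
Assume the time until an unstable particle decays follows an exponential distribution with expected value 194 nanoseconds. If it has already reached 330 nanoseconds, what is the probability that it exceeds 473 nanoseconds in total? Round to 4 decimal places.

0.4785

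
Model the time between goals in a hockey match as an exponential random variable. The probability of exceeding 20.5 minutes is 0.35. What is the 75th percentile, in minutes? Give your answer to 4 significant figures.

e^(−λ·20.5) = 0.35 ⇒ λ = −ln(0.35)/20.5 = 0.0512108.
75th percentile: 1 − e^(−λt) = 0.75, t = −ln(0.25)/λ = 27.0703 minutes.

27.07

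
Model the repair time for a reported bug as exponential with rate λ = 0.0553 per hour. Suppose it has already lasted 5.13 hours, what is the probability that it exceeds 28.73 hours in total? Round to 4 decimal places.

0.2712

P(X > s+t | X > s) = e^(−λ(s+t))/e^(−λs) = e^(−λt), independent of s = 5.13.
P(X > 23.6) = e^(−1.3051) ≈ 0.2712.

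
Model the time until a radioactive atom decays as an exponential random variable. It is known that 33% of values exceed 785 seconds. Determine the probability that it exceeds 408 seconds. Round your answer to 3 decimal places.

e^(−λ·785) = 0.33 ⇒ λ = −ln(0.33)/785 = 0.00141231.
P(X > 408) = e^(−0.00141231·408) = e^(−0.57622) ≈ 0.562.

0.562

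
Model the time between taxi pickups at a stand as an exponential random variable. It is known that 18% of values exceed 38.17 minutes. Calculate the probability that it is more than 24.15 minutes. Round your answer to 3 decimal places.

e^(−λ·38.17) = 0.18 ⇒ λ = −ln(0.18)/38.17 = 0.0449253.
P(X > 24.15) = e^(−0.0449253·24.15) = e^(−1.0849) ≈ 0.338.

0.338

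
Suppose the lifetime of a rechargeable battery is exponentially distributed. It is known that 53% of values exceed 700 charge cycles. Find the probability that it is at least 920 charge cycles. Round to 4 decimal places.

0.4341

e^(−λ·700) = 0.53 ⇒ λ = −ln(0.53)/700 = 0.000906969.
P(X > 920) = e^(−0.000906969·920) = e^(−0.83441) ≈ 0.4341.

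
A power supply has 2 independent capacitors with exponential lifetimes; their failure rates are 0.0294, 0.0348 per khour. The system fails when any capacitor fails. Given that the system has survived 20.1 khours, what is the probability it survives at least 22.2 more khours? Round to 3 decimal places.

0.240

Time to first failure ~ Exp(Σλ) with Σλ = 0.0642.
By memorylessness, P(T > 20.1+22.2 | T > 20.1) = P(T > 22.2) = e^(−0.0642·22.2) ≈ 0.240.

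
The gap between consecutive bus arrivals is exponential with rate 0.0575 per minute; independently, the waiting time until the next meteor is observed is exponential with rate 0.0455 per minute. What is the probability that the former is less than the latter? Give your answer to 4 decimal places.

0.5583

λ_1 = 0.0575, λ_2 = 0.0455.
For independent exponentials, P(the former < the latter) = λ_1/(λ_1+λ_2) = 0.0575/0.103 ≈ 0.5583.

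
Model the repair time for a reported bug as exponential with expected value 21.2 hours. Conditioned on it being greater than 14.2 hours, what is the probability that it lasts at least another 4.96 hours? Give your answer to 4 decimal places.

0.7914

The rate is λ = 1/21.2 = 0.0471698 per hour.
By the memoryless property, P(X > 14.2+4.96 | X > 14.2) = P(X > 4.96).
P(X > 4.96) = e^(−0.23396) ≈ 0.7914.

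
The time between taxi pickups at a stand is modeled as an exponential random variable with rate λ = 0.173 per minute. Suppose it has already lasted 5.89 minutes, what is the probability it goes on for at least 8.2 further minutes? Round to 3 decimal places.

P(X > s+t | X > s) = e^(−λ(s+t))/e^(−λs) = e^(−λt), independent of s = 5.89.
P(X > 8.2) = e^(−1.4186) ≈ 0.242.

0.242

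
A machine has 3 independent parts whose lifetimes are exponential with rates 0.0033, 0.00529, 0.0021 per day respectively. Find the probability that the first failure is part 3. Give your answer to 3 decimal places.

The time to first failure is exponential with rate Σλ = 0.0033 + 0.00529 + 0.0021 = 0.01069.
P(part 3 first) = λ_3/Σλ = 0.0021/0.01069 ≈ 0.196.

0.196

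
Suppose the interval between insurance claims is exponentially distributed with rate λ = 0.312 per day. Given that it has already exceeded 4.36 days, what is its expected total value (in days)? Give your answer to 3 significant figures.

By memorylessness, E[X | X > 4.36] = 4.36 + 1/λ = 4.36 + 3.20513 = 7.56513 days.

7.57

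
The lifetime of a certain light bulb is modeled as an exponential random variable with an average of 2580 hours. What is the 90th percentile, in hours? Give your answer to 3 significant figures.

5940

The rate is λ = 1/2580 = 0.000387597 per hour.
Set 1 − e^(−λt) = 0.9, so t = −ln(0.1)/λ = 2.3026/0.000387597 ≈ 5940.67 hours.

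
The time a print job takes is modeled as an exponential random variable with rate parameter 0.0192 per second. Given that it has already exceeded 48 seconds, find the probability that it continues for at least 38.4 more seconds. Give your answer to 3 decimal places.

The exponential is memoryless, so the remaining time is again Exp(λ): the condition X > 48 is irrelevant.
P(X > 38.4) = e^(−0.73728) ≈ 0.478.

0.478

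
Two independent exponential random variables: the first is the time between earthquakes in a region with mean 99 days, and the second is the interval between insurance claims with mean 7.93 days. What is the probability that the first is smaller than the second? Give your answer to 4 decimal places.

0.0742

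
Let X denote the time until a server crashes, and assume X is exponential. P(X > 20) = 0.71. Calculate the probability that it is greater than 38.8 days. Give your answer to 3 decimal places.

0.515

e^(−λ·20) = 0.71 ⇒ λ = −ln(0.71)/20 = 0.0171245.
P(X > 38.8) = e^(−0.0171245·38.8) = e^(−0.66443) ≈ 0.515.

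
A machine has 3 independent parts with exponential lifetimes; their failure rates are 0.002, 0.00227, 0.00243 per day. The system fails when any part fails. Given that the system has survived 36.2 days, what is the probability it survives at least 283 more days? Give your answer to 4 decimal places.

0.1502

Time to first failure ~ Exp(Σλ) with Σλ = 0.0067.
By memorylessness, P(T > 36.2+283 | T > 36.2) = P(T > 283) = e^(−0.0067·283) ≈ 0.1502.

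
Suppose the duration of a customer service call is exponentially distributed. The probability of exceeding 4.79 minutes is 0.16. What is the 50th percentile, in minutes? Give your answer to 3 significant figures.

e^(−λ·4.79) = 0.16 ⇒ λ = −ln(0.16)/4.79 = 0.382585.
50th percentile: 1 − e^(−λt) = 0.5, t = −ln(0.5)/λ = 1.81175 minutes.

1.81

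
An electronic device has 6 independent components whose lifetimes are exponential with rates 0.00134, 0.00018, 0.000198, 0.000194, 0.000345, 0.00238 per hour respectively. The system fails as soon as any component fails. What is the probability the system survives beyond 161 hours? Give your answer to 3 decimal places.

0.474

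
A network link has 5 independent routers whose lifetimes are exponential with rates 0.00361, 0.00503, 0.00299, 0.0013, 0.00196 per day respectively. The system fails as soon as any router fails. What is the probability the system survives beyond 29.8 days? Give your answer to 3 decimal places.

0.642

The time to first failure is exponential with rate Σλ = 0.00361 + 0.00503 + 0.00299 + 0.0013 + 0.00196 = 0.01489.
P(min > 29.8) = e^(−0.01489·29.8) = e^(−0.44372) ≈ 0.642.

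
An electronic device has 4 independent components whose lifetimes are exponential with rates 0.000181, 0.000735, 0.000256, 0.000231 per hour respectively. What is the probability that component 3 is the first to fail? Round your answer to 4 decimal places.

0.1825

The time to first failure is exponential with rate Σλ = 0.000181 + 0.000735 + 0.000256 + 0.000231 = 0.001403.
P(component 3 first) = λ_3/Σλ = 0.000256/0.001403 ≈ 0.1825.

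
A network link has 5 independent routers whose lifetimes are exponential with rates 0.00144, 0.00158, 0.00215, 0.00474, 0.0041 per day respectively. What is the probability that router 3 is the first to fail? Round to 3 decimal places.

0.153

The time to first failure is exponential with rate Σλ = 0.00144 + 0.00158 + 0.00215 + 0.00474 + 0.0041 = 0.01401.
P(router 3 first) = λ_3/Σλ = 0.00215/0.01401 ≈ 0.153.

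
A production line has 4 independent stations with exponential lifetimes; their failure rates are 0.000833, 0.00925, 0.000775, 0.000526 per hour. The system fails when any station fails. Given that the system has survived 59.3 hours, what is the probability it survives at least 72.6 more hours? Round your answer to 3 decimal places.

0.438

Time to first failure ~ Exp(Σλ) with Σλ = 0.011384.
By memorylessness, P(T > 59.3+72.6 | T > 59.3) = P(T > 72.6) = e^(−0.011384·72.6) ≈ 0.438.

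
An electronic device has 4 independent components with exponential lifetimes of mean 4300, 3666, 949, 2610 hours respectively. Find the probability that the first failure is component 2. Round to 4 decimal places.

0.1404

Rates: λ_i = 1/mean_i → 0.000232558, 0.000272777, 0.00105374, 0.000383142; Σλ = 0.00194222.
P(component 2 first) = λ_2/Σλ = 0.000272777/0.00194222 ≈ 0.1404.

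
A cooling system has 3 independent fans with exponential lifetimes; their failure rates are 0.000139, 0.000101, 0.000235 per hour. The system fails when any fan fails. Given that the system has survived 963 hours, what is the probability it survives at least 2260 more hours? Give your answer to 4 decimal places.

0.3418

Time to first failure ~ Exp(Σλ) with Σλ = 0.000475.
By memorylessness, P(T > 963+2260 | T > 963) = P(T > 2260) = e^(−0.000475·2260) ≈ 0.3418.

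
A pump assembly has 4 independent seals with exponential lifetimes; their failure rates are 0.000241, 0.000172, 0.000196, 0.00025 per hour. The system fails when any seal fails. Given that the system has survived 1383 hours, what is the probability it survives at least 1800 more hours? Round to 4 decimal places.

0.2131

Time to first failure ~ Exp(Σλ) with Σλ = 0.000859.
By memorylessness, P(T > 1383+1800 | T > 1383) = P(T > 1800) = e^(−0.000859·1800) ≈ 0.2131.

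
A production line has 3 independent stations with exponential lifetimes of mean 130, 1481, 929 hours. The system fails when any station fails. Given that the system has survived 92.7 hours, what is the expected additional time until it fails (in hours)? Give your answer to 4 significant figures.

First-failure rate Σλ = 1/130 + 1/1481 + 1/929 = 0.00944395.
By memorylessness the expected residual is 1/Σλ = 105.888 hours, regardless of the 92.7 already elapsed.

105.9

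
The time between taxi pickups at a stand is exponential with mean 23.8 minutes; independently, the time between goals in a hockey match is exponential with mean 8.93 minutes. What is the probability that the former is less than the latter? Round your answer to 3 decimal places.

λ_1 = 1/23.8 = 0.0420168, λ_2 = 1/8.93 = 0.111982.
For independent exponentials, P(the former < the latter) = λ_1/(λ_1+λ_2) = 0.0420168/0.153999 ≈ 0.273.

0.273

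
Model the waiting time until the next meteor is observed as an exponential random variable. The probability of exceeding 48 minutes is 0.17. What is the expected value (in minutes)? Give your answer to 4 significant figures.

27.09

e^(−λ·48) = 0.17 ⇒ λ = −ln(0.17)/48 = 0.0369158.
Mean = 1/λ = 27.0887 minutes.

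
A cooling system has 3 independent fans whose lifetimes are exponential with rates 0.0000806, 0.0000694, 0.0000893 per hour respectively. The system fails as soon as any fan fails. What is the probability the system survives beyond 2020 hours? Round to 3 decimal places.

0.617

The time to first failure is exponential with rate Σλ = 0.0000806 + 0.0000694 + 0.0000893 = 0.0002393.
P(min > 2020) = e^(−0.0002393·2020) = e^(−0.48339) ≈ 0.617.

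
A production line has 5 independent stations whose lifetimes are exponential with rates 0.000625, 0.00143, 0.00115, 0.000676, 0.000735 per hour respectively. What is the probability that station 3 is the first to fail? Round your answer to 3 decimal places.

0.249

The time to first failure is exponential with rate Σλ = 0.000625 + 0.00143 + 0.00115 + 0.000676 + 0.000735 = 0.004616.
P(station 3 first) = λ_3/Σλ = 0.00115/0.004616 ≈ 0.249.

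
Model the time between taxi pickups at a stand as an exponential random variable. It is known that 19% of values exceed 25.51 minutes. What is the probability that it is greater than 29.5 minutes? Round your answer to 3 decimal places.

0.147

e^(−λ·25.51) = 0.19 ⇒ λ = −ln(0.19)/25.51 = 0.0651012.
P(X > 29.5) = e^(−0.0651012·29.5) = e^(−1.9205) ≈ 0.147.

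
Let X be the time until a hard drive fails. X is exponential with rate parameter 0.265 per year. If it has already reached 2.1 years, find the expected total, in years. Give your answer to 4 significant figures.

By memorylessness, E[X | X > 2.1] = 2.1 + 1/λ = 2.1 + 3.77358 = 5.87358 years.

5.874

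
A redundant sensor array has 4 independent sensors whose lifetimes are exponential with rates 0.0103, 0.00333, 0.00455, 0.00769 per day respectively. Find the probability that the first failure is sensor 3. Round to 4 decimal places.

The time to first failure is exponential with rate Σλ = 0.0103 + 0.00333 + 0.00455 + 0.00769 = 0.02587.
P(sensor 3 first) = λ_3/Σλ = 0.00455/0.02587 ≈ 0.1759.

0.1759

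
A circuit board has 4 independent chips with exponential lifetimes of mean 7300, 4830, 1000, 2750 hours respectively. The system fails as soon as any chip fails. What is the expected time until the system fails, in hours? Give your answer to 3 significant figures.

586

The first failure time is exponential with rate Σλ_i = 1/7300 + 1/4830 + 1/1000 + 1/2750 = 0.00170766 per hour.
E[min] = 1/Σλ = 1/0.00170766 = 585.596 hours.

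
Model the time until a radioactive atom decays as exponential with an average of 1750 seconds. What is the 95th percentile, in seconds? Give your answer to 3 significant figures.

The rate is λ = 1/1750 = 0.000571429 per second.
Set 1 − e^(−λt) = 0.95, so t = −ln(0.05)/λ = 2.9957/0.000571429 ≈ 5242.53 seconds.

5240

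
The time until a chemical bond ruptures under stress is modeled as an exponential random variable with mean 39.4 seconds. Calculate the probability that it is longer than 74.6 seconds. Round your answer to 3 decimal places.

0.151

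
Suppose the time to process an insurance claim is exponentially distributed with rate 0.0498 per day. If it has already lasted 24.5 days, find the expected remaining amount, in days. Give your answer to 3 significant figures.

20.1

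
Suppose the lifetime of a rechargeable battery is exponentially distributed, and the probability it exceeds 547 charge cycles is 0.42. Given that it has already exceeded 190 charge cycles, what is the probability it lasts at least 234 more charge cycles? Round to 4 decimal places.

0.6900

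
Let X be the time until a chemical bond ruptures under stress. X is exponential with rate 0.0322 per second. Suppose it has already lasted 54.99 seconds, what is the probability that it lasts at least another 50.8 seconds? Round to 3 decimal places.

By the memoryless property, P(X > 54.99+50.8 | X > 54.99) = P(X > 50.8).
P(X > 50.8) = e^(−1.6358) ≈ 0.195.

0.195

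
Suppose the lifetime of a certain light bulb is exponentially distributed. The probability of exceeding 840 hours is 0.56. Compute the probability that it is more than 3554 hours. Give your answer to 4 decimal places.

0.0860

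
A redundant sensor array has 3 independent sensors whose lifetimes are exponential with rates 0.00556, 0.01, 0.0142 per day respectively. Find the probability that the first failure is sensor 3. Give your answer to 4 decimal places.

The time to first failure is exponential with rate Σλ = 0.00556 + 0.01 + 0.0142 = 0.02976.
P(sensor 3 first) = λ_3/Σλ = 0.0142/0.02976 ≈ 0.4772.

0.4772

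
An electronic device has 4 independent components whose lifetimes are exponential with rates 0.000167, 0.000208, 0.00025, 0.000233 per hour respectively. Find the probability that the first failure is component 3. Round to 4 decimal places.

0.2914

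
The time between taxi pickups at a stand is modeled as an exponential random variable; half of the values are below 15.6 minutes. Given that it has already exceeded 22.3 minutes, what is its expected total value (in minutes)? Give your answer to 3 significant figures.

For an exponential, median = ln(2)/λ, so λ = ln 2 / 15.6 = 0.0444325 per minute.
By memorylessness, E[X | X > 22.3] = 22.3 + 1/λ = 22.3 + 22.506 = 44.806 minutes.

44.8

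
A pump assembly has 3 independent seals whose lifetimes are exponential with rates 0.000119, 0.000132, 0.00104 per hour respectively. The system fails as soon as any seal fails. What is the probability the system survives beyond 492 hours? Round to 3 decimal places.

The time to first failure is exponential with rate Σλ = 0.000119 + 0.000132 + 0.00104 = 0.001291.
P(min > 492) = e^(−0.001291·492) = e^(−0.63517) ≈ 0.530.

0.530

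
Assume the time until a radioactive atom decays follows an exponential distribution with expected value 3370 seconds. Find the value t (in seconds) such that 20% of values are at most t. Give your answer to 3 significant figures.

The rate is λ = 1/3370 = 0.000296736 per second.
Set 1 − e^(−λt) = 0.2, so t = −ln(0.8)/λ = 0.22314/0.000296736 ≈ 751.994 seconds.

752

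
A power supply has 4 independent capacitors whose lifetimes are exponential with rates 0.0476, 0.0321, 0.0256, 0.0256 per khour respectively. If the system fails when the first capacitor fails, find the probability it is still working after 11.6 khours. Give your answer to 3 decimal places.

The time to first failure is exponential with rate Σλ = 0.0476 + 0.0321 + 0.0256 + 0.0256 = 0.1309.
P(min > 11.6) = e^(−0.1309·11.6) = e^(−1.5184) ≈ 0.219.

0.219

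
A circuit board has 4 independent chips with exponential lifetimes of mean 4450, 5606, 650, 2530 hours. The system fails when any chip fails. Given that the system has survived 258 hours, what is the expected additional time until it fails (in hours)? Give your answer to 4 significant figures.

First-failure rate Σλ = 1/4450 + 1/5606 + 1/650 + 1/2530 = 0.00233682.
By memorylessness the expected residual is 1/Σλ = 427.932 hours, regardless of the 258 already elapsed.

427.9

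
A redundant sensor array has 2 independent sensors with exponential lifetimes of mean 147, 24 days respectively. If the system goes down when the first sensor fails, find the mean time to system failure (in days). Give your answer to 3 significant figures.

20.6

The first failure time is exponential with rate Σλ_i = 1/147 + 1/24 = 0.0484694 per day.
E[min] = 1/Σλ = 1/0.0484694 = 20.6316 days.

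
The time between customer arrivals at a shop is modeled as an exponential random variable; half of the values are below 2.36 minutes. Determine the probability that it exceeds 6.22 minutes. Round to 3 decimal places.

0.161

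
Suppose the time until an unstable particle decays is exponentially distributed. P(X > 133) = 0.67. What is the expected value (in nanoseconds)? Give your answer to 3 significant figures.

332

e^(−λ·133) = 0.67 ⇒ λ = −ln(0.67)/133 = 0.00301111.
Mean = 1/λ = 332.103 nanoseconds.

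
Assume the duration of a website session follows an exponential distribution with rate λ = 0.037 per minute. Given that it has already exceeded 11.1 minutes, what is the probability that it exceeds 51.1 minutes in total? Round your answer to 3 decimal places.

0.228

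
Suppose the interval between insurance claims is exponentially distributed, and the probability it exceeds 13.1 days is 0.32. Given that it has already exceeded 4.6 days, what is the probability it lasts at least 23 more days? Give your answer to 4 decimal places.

0.1353

From e^(−λ·13.1) = 0.32, λ = −ln(0.32)/13.1 = 0.0869797.
Memoryless: P(X > 4.6+23 | X > 4.6) = P(X > 23) = e^(−0.0869797·23) ≈ 0.1353.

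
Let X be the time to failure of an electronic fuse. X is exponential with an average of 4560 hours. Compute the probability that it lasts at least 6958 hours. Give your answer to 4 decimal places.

0.2174

The rate is λ = 1/4560 = 0.000219298 per hour.
P(X > 6958) = e^(−λ·6958) = e^(−1.5259) ≈ 0.2174.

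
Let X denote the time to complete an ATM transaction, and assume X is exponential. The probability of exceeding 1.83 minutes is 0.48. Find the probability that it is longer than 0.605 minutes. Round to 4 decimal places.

0.7845

e^(−λ·1.83) = 0.48 ⇒ λ = −ln(0.48)/1.83 = 0.401076.
P(X > 0.605) = e^(−0.401076·0.605) = e^(−0.24265) ≈ 0.7845.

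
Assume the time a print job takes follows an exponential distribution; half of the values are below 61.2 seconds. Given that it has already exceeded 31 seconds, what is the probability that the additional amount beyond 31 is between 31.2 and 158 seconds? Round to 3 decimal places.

0.535

For an exponential, median = ln(2)/λ, so λ = ln 2 / 61.2 = 0.0113259 per second.
Memoryless: the residual past 31 is again Exp(λ).
P(31.2 < residual < 158) = e^(−λ·31.2) − e^(−λ·158) = 0.70232 − 0.16704 ≈ 0.535.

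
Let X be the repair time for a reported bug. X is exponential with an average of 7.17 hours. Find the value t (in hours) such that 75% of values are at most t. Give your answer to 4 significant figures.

The rate is λ = 1/7.17 = 0.13947 per hour.
Set 1 − e^(−λt) = 0.75, so t = −ln(0.25)/λ = 1.3863/0.13947 ≈ 9.93973 hours.

9.940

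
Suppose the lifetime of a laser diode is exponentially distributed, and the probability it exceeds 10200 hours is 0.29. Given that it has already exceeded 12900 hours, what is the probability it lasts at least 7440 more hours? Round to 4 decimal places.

From e^(−λ·10200) = 0.29, λ = −ln(0.29)/10200 = 0.00012136.
Memoryless: P(X > 12900+7440 | X > 12900) = P(X > 7440) = e^(−0.00012136·7440) ≈ 0.4054.

0.4054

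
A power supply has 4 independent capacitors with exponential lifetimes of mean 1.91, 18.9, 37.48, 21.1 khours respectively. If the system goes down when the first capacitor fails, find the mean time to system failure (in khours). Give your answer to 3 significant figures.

1.54

The first failure time is exponential with rate Σλ_i = 1/1.91 + 1/18.9 + 1/37.48 + 1/21.1 = 0.650545 per khour.
E[min] = 1/Σλ = 1/0.650545 = 1.53717 khours.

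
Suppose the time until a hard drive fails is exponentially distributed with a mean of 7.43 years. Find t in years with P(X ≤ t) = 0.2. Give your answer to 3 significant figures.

1.66

The rate is λ = 1/7.43 = 0.13459 per year.
Set 1 − e^(−λt) = 0.2, so t = −ln(0.8)/λ = 0.22314/0.13459 ≈ 1.65796 years.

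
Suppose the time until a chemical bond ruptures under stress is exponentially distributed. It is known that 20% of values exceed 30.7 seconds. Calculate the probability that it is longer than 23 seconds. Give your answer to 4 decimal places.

0.2995

e^(−λ·30.7) = 0.20 ⇒ λ = −ln(0.20)/30.7 = 0.0524247.
P(X > 23) = e^(−0.0524247·23) = e^(−1.2058) ≈ 0.2995.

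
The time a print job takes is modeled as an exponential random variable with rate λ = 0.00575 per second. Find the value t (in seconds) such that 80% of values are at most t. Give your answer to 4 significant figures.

279.9

Set 1 − e^(−λt) = 0.8, so t = −ln(0.2)/λ = 1.6094/0.00575 ≈ 279.902 seconds.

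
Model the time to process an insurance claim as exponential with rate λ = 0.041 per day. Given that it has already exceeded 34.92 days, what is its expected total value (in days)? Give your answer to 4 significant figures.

By memorylessness, E[X | X > 34.92] = 34.92 + 1/λ = 34.92 + 24.3902 = 59.3102 days.

59.31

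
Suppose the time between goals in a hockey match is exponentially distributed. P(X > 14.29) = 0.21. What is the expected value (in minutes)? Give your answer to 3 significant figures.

9.16

e^(−λ·14.29) = 0.21 ⇒ λ = −ln(0.21)/14.29 = 0.109213.
Mean = 1/λ = 9.15645 minutes.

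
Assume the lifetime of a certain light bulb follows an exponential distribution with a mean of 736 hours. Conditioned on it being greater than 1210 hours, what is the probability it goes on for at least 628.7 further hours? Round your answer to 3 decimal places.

0.426

The rate is λ = 1/736 = 0.0013587 per hour.
P(X > s+t | X > s) = e^(−λ(s+t))/e^(−λs) = e^(−λt), independent of s = 1210.
P(X > 628.7) = e^(−0.85421) ≈ 0.426.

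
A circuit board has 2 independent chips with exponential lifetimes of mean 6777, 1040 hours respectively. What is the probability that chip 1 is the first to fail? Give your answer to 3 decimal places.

0.133

Rates: λ_i = 1/mean_i → 0.000147558, 0.000961538; Σλ = 0.0011091.
P(chip 1 first) = λ_1/Σλ = 0.000147558/0.0011091 ≈ 0.133.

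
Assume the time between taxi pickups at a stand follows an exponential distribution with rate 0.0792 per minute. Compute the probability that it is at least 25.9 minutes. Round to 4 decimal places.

0.1286

P(X > 25.9) = e^(−λ·25.9) = e^(−2.0513) ≈ 0.1286.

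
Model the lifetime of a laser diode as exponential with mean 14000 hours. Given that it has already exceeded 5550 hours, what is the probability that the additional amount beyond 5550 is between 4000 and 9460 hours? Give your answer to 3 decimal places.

The rate is λ = 1/14000 = 0.0000714286 per hour.
Memoryless: the residual past 5550 is again Exp(λ).
P(4000 < residual < 9460) = e^(−λ·4000) − e^(−λ·9460) = 0.75148 − 0.50879 ≈ 0.243.

0.243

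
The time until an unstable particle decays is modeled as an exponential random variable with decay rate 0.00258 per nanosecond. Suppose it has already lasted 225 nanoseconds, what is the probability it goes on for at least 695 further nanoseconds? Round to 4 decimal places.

0.1664

P(X > s+t | X > s) = e^(−λ(s+t))/e^(−λs) = e^(−λt), independent of s = 225.
P(X > 695) = e^(−1.7931) ≈ 0.1664.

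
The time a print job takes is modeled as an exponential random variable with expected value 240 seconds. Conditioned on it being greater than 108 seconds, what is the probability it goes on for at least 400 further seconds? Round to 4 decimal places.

The rate is λ = 1/240 = 0.00416667 per second.
P(X > s+t | X > s) = e^(−λ(s+t))/e^(−λs) = e^(−λt), independent of s = 108.
P(X > 400) = e^(−1.6667) ≈ 0.1889.

0.1889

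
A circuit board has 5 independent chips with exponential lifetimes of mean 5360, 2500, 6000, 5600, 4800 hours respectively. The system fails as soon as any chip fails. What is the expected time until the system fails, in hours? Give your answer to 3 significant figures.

The first failure time is exponential with rate Σλ_i = 1/5360 + 1/2500 + 1/6000 + 1/5600 + 1/4800 = 0.00114014 per hour.
E[min] = 1/Σλ = 1/0.00114014 = 877.086 hours.

877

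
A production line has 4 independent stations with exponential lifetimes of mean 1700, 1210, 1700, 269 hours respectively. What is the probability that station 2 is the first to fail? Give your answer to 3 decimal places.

Rates: λ_i = 1/mean_i → 0.000588235, 0.000826446, 0.000588235, 0.00371747; Σλ = 0.00572039.
P(station 2 first) = λ_2/Σλ = 0.000826446/0.00572039 ≈ 0.144.

0.144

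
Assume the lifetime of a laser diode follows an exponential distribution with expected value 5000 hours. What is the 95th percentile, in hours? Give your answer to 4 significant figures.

14980

The rate is λ = 1/5000 = 0.0002 per hour.
Set 1 − e^(−λt) = 0.95, so t = −ln(0.05)/λ = 2.9957/0.0002 ≈ 14978.7 hours.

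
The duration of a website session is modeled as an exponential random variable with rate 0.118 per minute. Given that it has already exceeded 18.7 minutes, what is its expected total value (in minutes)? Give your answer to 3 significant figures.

27.2

By memorylessness, E[X | X > 18.7] = 18.7 + 1/λ = 18.7 + 8.47458 = 27.1746 minutes.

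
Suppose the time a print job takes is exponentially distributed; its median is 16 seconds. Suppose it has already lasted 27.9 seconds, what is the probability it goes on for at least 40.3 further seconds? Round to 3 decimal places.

0.174

For an exponential, median = ln(2)/λ, so λ = ln 2 / 16 = 0.0433217 per second.
P(X > s+t | X > s) = e^(−λ(s+t))/e^(−λs) = e^(−λt), independent of s = 27.9.
P(X > 40.3) = e^(−1.7459) ≈ 0.174.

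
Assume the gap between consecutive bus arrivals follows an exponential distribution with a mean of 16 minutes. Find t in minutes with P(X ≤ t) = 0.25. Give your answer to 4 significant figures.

The rate is λ = 1/16 = 0.0625 per minute.
Set 1 − e^(−λt) = 0.25, so t = −ln(0.75)/λ = 0.28768/0.0625 ≈ 4.60291 minutes.

4.603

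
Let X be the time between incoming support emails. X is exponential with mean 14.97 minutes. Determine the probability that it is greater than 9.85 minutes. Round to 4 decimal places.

0.5179

The rate is λ = 1/14.97 = 0.0668003 per minute.
P(X > 9.85) = e^(−λ·9.85) = e^(−0.65798) ≈ 0.5179.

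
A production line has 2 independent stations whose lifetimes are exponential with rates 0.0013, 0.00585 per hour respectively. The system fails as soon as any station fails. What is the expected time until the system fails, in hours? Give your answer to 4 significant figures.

The time to first failure is exponential with rate Σλ = 0.0013 + 0.00585 = 0.00715.
E[min] = 1/Σλ = 1/0.00715 = 139.86 hours.

139.9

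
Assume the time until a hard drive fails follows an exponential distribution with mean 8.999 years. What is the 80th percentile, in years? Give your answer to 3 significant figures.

14.5

The rate is λ = 1/8.999 = 0.111123 per year.
Set 1 − e^(−λt) = 0.8, so t = −ln(0.2)/λ = 1.6094/0.111123 ≈ 14.4833 years.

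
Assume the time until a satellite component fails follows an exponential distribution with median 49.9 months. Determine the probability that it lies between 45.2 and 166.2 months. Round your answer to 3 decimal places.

0.434

For an exponential, median = ln(2)/λ, so λ = ln 2 / 49.9 = 0.0138907 per month.
P(45.2 < X < 166.2) = e^(−λ·45.2) − e^(−λ·166.2) = 0.53373 − 0.09940 ≈ 0.434.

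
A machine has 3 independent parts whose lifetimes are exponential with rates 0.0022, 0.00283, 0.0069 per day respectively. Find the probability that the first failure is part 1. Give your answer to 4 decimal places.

0.1844

The time to first failure is exponential with rate Σλ = 0.0022 + 0.00283 + 0.0069 = 0.01193.
P(part 1 first) = λ_1/Σλ = 0.0022/0.01193 ≈ 0.1844.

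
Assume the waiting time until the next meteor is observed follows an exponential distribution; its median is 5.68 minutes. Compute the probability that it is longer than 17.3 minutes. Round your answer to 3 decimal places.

0.121

For an exponential, median = ln(2)/λ, so λ = ln 2 / 5.68 = 0.122033 per minute.
P(X > 17.3) = e^(−λ·17.3) = e^(−2.1112) ≈ 0.121.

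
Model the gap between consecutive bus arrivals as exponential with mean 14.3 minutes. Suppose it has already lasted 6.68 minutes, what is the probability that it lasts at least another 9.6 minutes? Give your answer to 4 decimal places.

0.5110

The rate is λ = 1/14.3 = 0.0699301 per minute.
The exponential is memoryless, so the remaining time is again Exp(λ): the condition X > 6.68 is irrelevant.
P(X > 9.6) = e^(−0.67133) ≈ 0.5110.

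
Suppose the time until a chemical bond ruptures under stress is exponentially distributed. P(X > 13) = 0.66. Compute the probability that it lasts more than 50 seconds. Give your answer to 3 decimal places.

e^(−λ·13) = 0.66 ⇒ λ = −ln(0.66)/13 = 0.0319627.
P(X > 50) = e^(−0.0319627·50) = e^(−1.5981) ≈ 0.202.

0.202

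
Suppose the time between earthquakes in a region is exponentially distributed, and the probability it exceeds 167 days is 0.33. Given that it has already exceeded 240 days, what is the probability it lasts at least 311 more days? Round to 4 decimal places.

From e^(−λ·167) = 0.33, λ = −ln(0.33)/167 = 0.0066387.
Memoryless: P(X > 240+311 | X > 240) = P(X > 311) = e^(−0.0066387·311) ≈ 0.1269.

0.1269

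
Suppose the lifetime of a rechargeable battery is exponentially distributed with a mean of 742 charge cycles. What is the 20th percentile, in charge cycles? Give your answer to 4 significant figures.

165.6

The rate is λ = 1/742 = 0.00134771 per charge cycle.
Set 1 − e^(−λt) = 0.2, so t = −ln(0.8)/λ = 0.22314/0.00134771 ≈ 165.573 charge cycles.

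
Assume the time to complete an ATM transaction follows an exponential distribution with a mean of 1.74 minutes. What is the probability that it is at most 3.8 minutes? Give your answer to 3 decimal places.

0.887

The rate is λ = 1/1.74 = 0.574713 per minute.
P(X ≤ 3.8) = 1 − e^(−λ·3.8) = 1 − e^(−2.1839) ≈ 0.887.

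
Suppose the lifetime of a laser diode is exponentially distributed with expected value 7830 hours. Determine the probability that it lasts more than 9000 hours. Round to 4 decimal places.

0.3168

The rate is λ = 1/7830 = 0.000127714 per hour.
P(X > 9000) = e^(−λ·9000) = e^(−1.1494) ≈ 0.3168.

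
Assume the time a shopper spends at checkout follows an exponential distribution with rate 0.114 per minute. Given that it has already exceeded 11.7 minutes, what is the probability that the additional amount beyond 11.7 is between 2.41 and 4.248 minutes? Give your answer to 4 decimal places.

Memoryless: the residual past 11.7 is again Exp(λ).
P(2.41 < residual < 4.248) = e^(−λ·2.41) − e^(−λ·4.248) = 0.75977 − 0.61615 ≈ 0.1436.

0.1436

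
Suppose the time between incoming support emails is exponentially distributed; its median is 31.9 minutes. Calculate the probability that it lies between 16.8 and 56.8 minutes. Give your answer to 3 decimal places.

0.403

For an exponential, median = ln(2)/λ, so λ = ln 2 / 31.9 = 0.0217288 per minute.
P(16.8 < X < 56.8) = e^(−λ·16.8) − e^(−λ·56.8) = 0.69417 − 0.29107 ≈ 0.403.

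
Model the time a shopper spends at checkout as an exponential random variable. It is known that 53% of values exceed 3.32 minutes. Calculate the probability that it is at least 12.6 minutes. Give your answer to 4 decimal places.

0.0899

e^(−λ·3.32) = 0.53 ⇒ λ = −ln(0.53)/3.32 = 0.191228.
P(X > 12.6) = e^(−0.191228·12.6) = e^(−2.4095) ≈ 0.0899.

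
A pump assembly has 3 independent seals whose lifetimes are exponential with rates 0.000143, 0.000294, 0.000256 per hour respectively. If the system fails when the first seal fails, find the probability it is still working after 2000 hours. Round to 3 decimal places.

0.250

The time to first failure is exponential with rate Σλ = 0.000143 + 0.000294 + 0.000256 = 0.000693.
P(min > 2000) = e^(−0.000693·2000) = e^(−1.386) ≈ 0.250.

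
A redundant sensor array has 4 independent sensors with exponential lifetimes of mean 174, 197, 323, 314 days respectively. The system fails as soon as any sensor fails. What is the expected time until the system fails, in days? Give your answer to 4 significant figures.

58.47

The first failure time is exponential with rate Σλ_i = 1/174 + 1/197 + 1/323 + 1/314 = 0.017104 per day.
E[min] = 1/Σλ = 1/0.017104 = 58.466 days.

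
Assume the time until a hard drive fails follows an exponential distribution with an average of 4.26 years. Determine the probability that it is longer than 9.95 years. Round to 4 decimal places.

0.0967

The rate is λ = 1/4.26 = 0.234742 per year.
P(X > 9.95) = e^(−λ·9.95) = e^(−2.3357) ≈ 0.0967.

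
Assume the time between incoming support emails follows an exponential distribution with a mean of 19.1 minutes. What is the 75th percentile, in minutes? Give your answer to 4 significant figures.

26.48

The rate is λ = 1/19.1 = 0.052356 per minute.
Set 1 − e^(−λt) = 0.75, so t = −ln(0.25)/λ = 1.3863/0.052356 ≈ 26.4782 minutes.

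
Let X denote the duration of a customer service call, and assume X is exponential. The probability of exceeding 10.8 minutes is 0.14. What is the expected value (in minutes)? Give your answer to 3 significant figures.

5.49

e^(−λ·10.8) = 0.14 ⇒ λ = −ln(0.14)/10.8 = 0.182047.
Mean = 1/λ = 5.49307 minutes.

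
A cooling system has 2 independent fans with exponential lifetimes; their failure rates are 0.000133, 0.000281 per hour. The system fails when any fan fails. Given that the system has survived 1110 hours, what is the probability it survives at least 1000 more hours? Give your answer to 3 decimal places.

0.661

Time to first failure ~ Exp(Σλ) with Σλ = 0.000414.
By memorylessness, P(T > 1110+1000 | T > 1110) = P(T > 1000) = e^(−0.000414·1000) ≈ 0.661.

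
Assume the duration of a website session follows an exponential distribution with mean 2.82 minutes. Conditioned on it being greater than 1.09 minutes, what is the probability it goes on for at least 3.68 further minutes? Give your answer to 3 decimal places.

0.271

The rate is λ = 1/2.82 = 0.35461 per minute.
The exponential is memoryless, so the remaining time is again Exp(λ): the condition X > 1.09 is irrelevant.
P(X > 3.68) = e^(−1.305) ≈ 0.271.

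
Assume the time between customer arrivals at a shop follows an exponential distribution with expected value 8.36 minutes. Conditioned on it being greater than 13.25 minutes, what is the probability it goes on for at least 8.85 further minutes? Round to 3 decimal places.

The rate is λ = 1/8.36 = 0.119617 per minute.
P(X > s+t | X > s) = e^(−λ(s+t))/e^(−λs) = e^(−λt), independent of s = 13.25.
P(X > 8.85) = e^(−1.0586) ≈ 0.347.

0.347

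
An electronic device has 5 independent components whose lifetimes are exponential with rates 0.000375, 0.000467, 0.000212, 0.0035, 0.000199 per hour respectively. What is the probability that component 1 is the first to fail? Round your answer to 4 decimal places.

0.0789

The time to first failure is exponential with rate Σλ = 0.000375 + 0.000467 + 0.000212 + 0.0035 + 0.000199 = 0.004753.
P(component 1 first) = λ_1/Σλ = 0.000375/0.004753 ≈ 0.0789.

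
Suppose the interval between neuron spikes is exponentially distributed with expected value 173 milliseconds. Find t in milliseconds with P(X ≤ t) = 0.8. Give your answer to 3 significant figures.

278

The rate is λ = 1/173 = 0.00578035 per millisecond.
Set 1 − e^(−λt) = 0.8, so t = −ln(0.2)/λ = 1.6094/0.00578035 ≈ 278.433 milliseconds.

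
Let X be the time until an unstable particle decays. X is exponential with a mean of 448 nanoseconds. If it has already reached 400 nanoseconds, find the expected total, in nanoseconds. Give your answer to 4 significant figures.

848.0

The rate is λ = 1/448 = 0.00223214 per nanosecond.
By memorylessness, E[X | X > 400] = 400 + 1/λ = 400 + 448 = 848 nanoseconds.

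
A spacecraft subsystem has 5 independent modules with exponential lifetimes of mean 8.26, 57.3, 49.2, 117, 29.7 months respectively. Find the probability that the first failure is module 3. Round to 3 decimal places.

0.101

Rates: λ_i = 1/mean_i → 0.121065, 0.017452, 0.0203252, 0.00854701, 0.03367; Σλ = 0.20106.
P(module 3 first) = λ_3/Σλ = 0.0203252/0.20106 ≈ 0.101.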